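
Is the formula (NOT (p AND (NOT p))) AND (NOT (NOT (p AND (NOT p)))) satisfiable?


Check all 2 assignments over {p}:
p | φ
-----
F | F
T | F
No assignment makes the formula true.

Unsatisfiable.


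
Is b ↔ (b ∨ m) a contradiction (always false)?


Truth table over {b, m}:
b | m | φ
---------
F | F | T
T | F | T
F | T | F
T | T | T
Satisfying assignment at row 1: b=F, m=F gives T.

No, it is not a contradiction.


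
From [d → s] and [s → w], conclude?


Hypothetical syllogism: from (P → Q) and (Q → R), infer (P → R).
Chain the two implications through the shared middle term 's'.

d → w


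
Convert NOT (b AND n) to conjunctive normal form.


Step 1: Apply De Morgan: ¬(b ∧ n) = ¬b ∨ ¬n.

(NOT b) OR (NOT n)


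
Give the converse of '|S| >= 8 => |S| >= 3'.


The converse of (P → Q) is (Q → P). It is not in general equivalent to the original.
Here P = '|S| >= 8' and Q = '|S| >= 3'.

If |S| >= 3, then |S| >= 8.


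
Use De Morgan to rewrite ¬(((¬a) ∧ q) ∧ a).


De Morgan: the negation of a conjunction is the disjunction of the negations.
Distribute ¬ across ∧, flipping it to ∨, and negate each literal.

(a ∨ (¬q)) ∨ (¬a)


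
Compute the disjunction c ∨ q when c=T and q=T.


Disjunction is false only when both operands are false.
Substitute: c=T, q=T.
T ∨ T evaluates to T.

T


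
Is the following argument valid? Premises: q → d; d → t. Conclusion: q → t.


This matches the form of hypothetical syllogism: the conclusion follows in every model of the premises.

Valid.


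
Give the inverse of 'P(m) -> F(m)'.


The inverse of (P → Q) is (¬P → ¬Q). It is equivalent to the converse, not to the original.
Here P = 'P(m)' and Q = 'F(m)'.

If not (P(m)), then not (F(m)).


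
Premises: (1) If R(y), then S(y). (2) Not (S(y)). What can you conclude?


Modus tollens: from (P → Q) and ¬Q, infer ¬P.
Q = 'S(y)' is denied; since P → Q, P must also fail.

Not (R(y)).


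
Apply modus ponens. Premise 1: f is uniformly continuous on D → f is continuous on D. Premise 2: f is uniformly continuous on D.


Modus ponens: from (P → Q) and P, infer Q.
P = 'f is uniformly continuous on D' is asserted, and P → Q holds, so Q follows.

f is continuous on D.


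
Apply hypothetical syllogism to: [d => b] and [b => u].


Hypothetical syllogism: from (P → Q) and (Q → R), infer (P → R).
Chain the two implications through the shared middle term 'b'.

d => u


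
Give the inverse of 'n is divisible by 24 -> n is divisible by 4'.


The inverse of (P → Q) is (¬P → ¬Q). It is equivalent to the converse, not to the original.
Here P = 'n is divisible by 24' and Q = 'n is divisible by 4'.

If not (n is divisible by 24), then not (n is divisible by 4).


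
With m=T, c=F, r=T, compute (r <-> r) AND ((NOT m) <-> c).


Substitute m=T, c=F, r=T:
r <-> r = T <-> T = T
NOT m = F
(NOT m) <-> c = F <-> F = T
(r <-> r) AND ((NOT m) <-> c) = T AND T = T

T


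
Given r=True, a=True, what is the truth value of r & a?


Conjunction is true only when both operands are true.
Substitute: r=True, a=True.
True & True evaluates to True.

True


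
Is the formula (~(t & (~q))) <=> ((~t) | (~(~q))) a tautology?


Build the truth table over {q, t}:
q | t | φ
---------
False | False | True
True | False | True
False | True | True
True | True | True
Every row evaluates to true.

Yes, it is a tautology.


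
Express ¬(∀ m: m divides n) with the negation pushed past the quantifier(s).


¬(∀ x: φ) = ∃ x: ¬φ, and ¬(∃ x: φ) = ∀ x: ¬φ.
Apply to the universal statement.

∃ m: ¬(m divides n)


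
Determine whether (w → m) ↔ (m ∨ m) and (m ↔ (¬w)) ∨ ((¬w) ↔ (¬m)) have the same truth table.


Compare truth tables:
m | w | φ | ψ
-------------
F | F | F | T
T | F | T | T
F | T | T | T
T | T | T | T
They differ at row 1 (m=F, w=F): φ=F but ψ=T.

No, they are not logically equivalent.


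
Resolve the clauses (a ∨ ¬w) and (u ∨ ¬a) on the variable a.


The clauses contain complementary literals a and ¬a.
Resolution eliminates this pair and disjoins the remaining literals (merging duplicates).

(¬w ∨ u)


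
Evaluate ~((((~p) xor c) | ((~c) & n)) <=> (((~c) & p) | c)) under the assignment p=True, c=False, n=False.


Substitute p=True, c=False, n=False:
~p = False
(~p) xor c = False xor False = False
~c = True
(~c) & n = True & False = False
((~p) xor c) | ((~c) & n) = False | False = False
~c = True
(~c) & p = True & True = True
((~c) & p) | c = True | False = True
(((~p) xor c) | ((~c) & n)) <=> (((~c) & p) | c) = False <=> True = False
~((((~p) xor c) | ((~c) & n)) <=> (((~c) & p) | c)) = True

True


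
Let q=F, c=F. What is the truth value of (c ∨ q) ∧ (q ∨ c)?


Substitute q=F, c=F:
c ∨ q = F ∨ F = F
q ∨ c = F ∨ F = F
(c ∨ q) ∧ (q ∨ c) = F ∧ F = F

F


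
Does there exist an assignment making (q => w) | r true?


Search for a satisfying assignment over {q, r, w}.
Try q=False, r=False, w=False: the formula evaluates to True.
A satisfying assignment exists.

Satisfiable.


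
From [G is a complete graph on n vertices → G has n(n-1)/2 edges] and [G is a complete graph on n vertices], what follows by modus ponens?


Modus ponens: from (P → Q) and P, infer Q.
P = 'G is a complete graph on n vertices' is asserted, and P → Q holds, so Q follows.

G has n(n-1)/2 edges.


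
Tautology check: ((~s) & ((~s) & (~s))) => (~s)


Build the truth table over {s}:
s | φ
-----
False | True
True | True
Every row evaluates to true.

Yes, it is a tautology.


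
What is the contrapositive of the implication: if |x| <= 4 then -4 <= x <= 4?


The contrapositive of (P → Q) is (¬Q → ¬P); it is logically equivalent to the original.
Here P = '|x| <= 4' and Q = '-4 <= x <= 4'.

If not (-4 <= x <= 4), then not (|x| <= 4).


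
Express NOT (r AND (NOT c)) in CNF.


Step 1: Apply De Morgan: ¬(r ∧ (¬c)) = ¬r ∨ ¬(¬c).
Step 2: Eliminate any double negations (¬¬X = X).

(NOT r) OR c


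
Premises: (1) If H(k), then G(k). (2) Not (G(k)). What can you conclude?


Modus tollens: from (P → Q) and ¬Q, infer ¬P.
Q = 'G(k)' is denied; since P → Q, P must also fail.

Not (H(k)).


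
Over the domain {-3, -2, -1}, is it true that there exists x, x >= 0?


Evaluate the predicate on each element: -3:F, -2:F, -1:F.
No element satisfies the predicate.

F


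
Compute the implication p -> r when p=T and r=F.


Implication is false only when antecedent is true and consequent is false.
Substitute: p=T, r=F.
T -> F evaluates to F.

F


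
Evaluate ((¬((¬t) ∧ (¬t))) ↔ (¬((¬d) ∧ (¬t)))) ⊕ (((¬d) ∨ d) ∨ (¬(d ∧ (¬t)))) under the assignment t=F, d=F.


Substitute t=F, d=F:
… (earlier sub-steps elided)
(¬d) ∧ (¬t) = T ∧ T = T
¬((¬d) ∧ (¬t)) = F
(¬((¬t) ∧ (¬t))) ↔ (¬((¬d) ∧ (¬t))) = F ↔ F = T
¬d = T
(¬d) ∨ d = T ∨ F = T
¬t = T
d ∧ (¬t) = F ∧ T = F
¬(d ∧ (¬t)) = T
((¬d) ∨ d) ∨ (¬(d ∧ (¬t))) = T ∨ T = T
((¬((¬t) ∧ (¬t))) ↔ (¬((¬d) ∧ (¬t)))) ⊕ (((¬d) ∨ d) ∨ (¬(d ∧ (¬t)))) = T ⊕ T = F

F


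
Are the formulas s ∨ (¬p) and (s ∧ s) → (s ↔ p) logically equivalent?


Compare truth tables:
p | s | φ | ψ
-------------
F | F | T | T
T | F | F | T
F | T | T | F
T | T | T | T
They differ at row 2 (p=T, s=F): φ=F but ψ=T.

No, they are not logically equivalent.


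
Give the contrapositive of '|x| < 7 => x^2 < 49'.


The contrapositive of (P → Q) is (¬Q → ¬P); it is logically equivalent to the original.
Here P = '|x| < 7' and Q = 'x^2 < 49'.

If not (x^2 < 49), then not (|x| < 7).


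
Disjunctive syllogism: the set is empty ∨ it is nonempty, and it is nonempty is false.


Disjunctive syllogism: from (P ∨ Q) and ¬P, infer Q.
One disjunct, 'it is nonempty', is ruled out; the other must hold.

the set is empty


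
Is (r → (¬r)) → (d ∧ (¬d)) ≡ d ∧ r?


Compare truth tables:
d | r | φ | ψ
-------------
F | F | F | F
T | F | F | F
F | T | T | F
T | T | T | T
They differ at row 3 (d=F, r=T): φ=T but ψ=F.

No, they are not logically equivalent.


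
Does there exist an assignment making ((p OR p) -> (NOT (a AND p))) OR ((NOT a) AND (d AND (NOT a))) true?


Search for a satisfying assignment over {a, d, p}.
Try a=F, d=F, p=F: the formula evaluates to T.
A satisfying assignment exists.

Satisfiable.


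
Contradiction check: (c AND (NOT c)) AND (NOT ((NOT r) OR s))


Truth table over {c, r, s}:
c | r | s | φ
-------------
F | F | F | F
T | F | F | F
F | T | F | F
T | T | F | F
F | F | T | F
T | F | T | F
F | T | T | F
T | T | T | F
Every row is false.

Yes, it is a contradiction.


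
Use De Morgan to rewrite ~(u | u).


De Morgan: the negation of a disjunction is the conjunction of the negations.
Distribute ~ across |, flipping it to &, and negate each literal.

(~u) & (~u)


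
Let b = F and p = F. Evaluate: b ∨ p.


Disjunction is false only when both operands are false.
Substitute: b=F, p=F.
F ∨ F evaluates to F.

F


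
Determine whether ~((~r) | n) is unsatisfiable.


Truth table over {n, r}:
n | r | φ
---------
False | False | False
True | False | False
False | True | True
True | True | False
Satisfying assignment at row 3: n=False, r=True gives True.

No, it is not a contradiction.


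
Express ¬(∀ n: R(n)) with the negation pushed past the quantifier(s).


¬(∀ x: φ) = ∃ x: ¬φ, and ¬(∃ x: φ) = ∀ x: ¬φ.
Apply to the universal statement.

∃ n: ¬(R(n))


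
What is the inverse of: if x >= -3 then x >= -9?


The inverse of (P → Q) is (¬P → ¬Q). It is equivalent to the converse, not to the original.
Here P = 'x >= -3' and Q = 'x >= -9'.

If not (x >= -3), then not (x >= -9).


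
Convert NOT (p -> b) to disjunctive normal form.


Step 1: Rewrite implication then negate: ¬(¬p ∨ b) = p ∧ ¬b.

p AND (NOT b)


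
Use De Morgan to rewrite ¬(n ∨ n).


De Morgan: the negation of a disjunction is the conjunction of the negations.
Distribute ¬ across ∨, flipping it to ∧, and negate each literal.

(¬n) ∧ (¬n)


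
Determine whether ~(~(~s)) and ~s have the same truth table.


Compare truth tables:
s | φ | ψ
---------
False | True | True
True | False | False
The columns φ and ψ agree on every row.

Yes, they are logically equivalent.


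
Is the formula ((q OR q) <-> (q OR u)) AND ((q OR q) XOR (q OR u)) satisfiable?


Check all 4 assignments over {q, u}:
q | u | φ
---------
F | F | F
T | F | F
F | T | F
T | T | F
No assignment makes the formula true.

Unsatisfiable.


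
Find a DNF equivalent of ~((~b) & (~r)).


Step 1: Apply De Morgan: ¬((¬b) ∧ (¬r)) = ¬(¬b) ∨ ¬(¬r).
Step 2: Eliminate any double negations (¬¬X = X).

b | r


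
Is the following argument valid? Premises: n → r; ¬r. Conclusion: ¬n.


This matches the form of modus tollens: the conclusion follows in every model of the premises.

Valid.


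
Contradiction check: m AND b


Truth table over {b, m}:
b | m | φ
---------
F | F | F
T | F | F
F | T | F
T | T | T
Satisfying assignment at row 4: b=T, m=T gives T.

No, it is not a contradiction.


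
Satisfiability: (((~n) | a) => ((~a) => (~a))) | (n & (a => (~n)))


Search for a satisfying assignment over {a, n}.
Try a=False, n=False: the formula evaluates to True.
A satisfying assignment exists.

Satisfiable.


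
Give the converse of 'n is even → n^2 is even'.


The converse of (P → Q) is (Q → P). It is not in general equivalent to the original.
Here P = 'n is even' and Q = 'n^2 is even'.

If n^2 is even, then n is even.


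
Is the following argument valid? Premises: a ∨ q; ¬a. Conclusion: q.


This matches the form of disjunctive syllogism: the conclusion follows in every model of the premises.

Valid.


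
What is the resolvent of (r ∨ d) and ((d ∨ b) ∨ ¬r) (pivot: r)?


The clauses contain complementary literals r and ¬r.
Resolution eliminates this pair and disjoins the remaining literals (merging duplicates).

(d ∨ b)


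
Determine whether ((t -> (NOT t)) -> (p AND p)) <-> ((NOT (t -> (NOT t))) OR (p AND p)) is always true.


Build the truth table over {p, t}:
p | t | φ
---------
F | F | T
T | F | T
F | T | T
T | T | T
Every row evaluates to true.

Yes, it is a tautology.


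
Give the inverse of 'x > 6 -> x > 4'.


The inverse of (P → Q) is (¬P → ¬Q). It is equivalent to the converse, not to the original.
Here P = 'x > 6' and Q = 'x > 4'.

If not (x > 6), then not (x > 4).


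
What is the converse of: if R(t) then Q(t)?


The converse of (P → Q) is (Q → P). It is not in general equivalent to the original.
Here P = 'R(t)' and Q = 'Q(t)'.

If Q(t), then R(t).


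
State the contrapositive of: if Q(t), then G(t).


The contrapositive of (P → Q) is (¬Q → ¬P); it is logically equivalent to the original.
Here P = 'Q(t)' and Q = 'G(t)'.

If not (G(t)), then not (Q(t)).


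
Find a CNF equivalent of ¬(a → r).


Step 1: Rewrite a → r as ¬a ∨ r.
Step 2: Negate: ¬(¬a ∨ r) = a ∧ ¬r (De Morgan + double negation).

a ∧ (¬r)


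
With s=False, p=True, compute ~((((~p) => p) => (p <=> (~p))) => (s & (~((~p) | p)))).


Substitute s=False, p=True:
… (earlier sub-steps elided)
(~p) => p = False => True = True
~p = False
p <=> (~p) = True <=> False = False
((~p) => p) => (p <=> (~p)) = True => False = False
~p = False
(~p) | p = False | True = True
~((~p) | p) = False
s & (~((~p) | p)) = False & False = False
(((~p) => p) => (p <=> (~p))) => (s & (~((~p) | p))) = False => False = True
~((((~p) => p) => (p <=> (~p))) => (s & (~((~p) | p)))) = False

False


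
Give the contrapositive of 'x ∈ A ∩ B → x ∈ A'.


The contrapositive of (P → Q) is (¬Q → ¬P); it is logically equivalent to the original.
Here P = 'x ∈ A ∩ B' and Q = 'x ∈ A'.

If not (x ∈ A), then not (x ∈ A ∩ B).


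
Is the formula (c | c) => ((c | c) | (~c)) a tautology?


Build the truth table over {c}:
c | φ
-----
False | True
True | True
Every row evaluates to true.

Yes, it is a tautology.


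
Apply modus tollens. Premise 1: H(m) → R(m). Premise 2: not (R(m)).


Modus tollens: from (P → Q) and ¬Q, infer ¬P.
Q = 'R(m)' is denied; since P → Q, P must also fail.

Not (H(m)).


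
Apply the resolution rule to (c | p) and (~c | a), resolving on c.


The clauses contain complementary literals c and ~c.
Resolution eliminates this pair and disjoins the remaining literals (merging duplicates).

(p | a)


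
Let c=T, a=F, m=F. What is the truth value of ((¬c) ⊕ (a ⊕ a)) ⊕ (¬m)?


Substitute c=T, a=F, m=F:
¬c = F
a ⊕ a = F ⊕ F = F
(¬c) ⊕ (a ⊕ a) = F ⊕ F = F
¬m = T
((¬c) ⊕ (a ⊕ a)) ⊕ (¬m) = F ⊕ T = T

T


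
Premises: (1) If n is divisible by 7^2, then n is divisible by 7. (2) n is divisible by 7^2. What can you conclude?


Modus ponens: from (P → Q) and P, infer Q.
P = 'n is divisible by 7^2' is asserted, and P → Q holds, so Q follows.

n is divisible by 7.


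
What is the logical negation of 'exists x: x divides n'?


¬(forall x: φ) = exists x: ¬φ, and ¬(exists x: φ) = forall x: ¬φ.
Apply to the existential statement.

forall x: ~(x divides n)


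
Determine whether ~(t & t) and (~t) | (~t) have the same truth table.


Compare truth tables:
t | φ | ψ
---------
False | True | True
True | False | False
The columns φ and ψ agree on every row.

Yes, they are logically equivalent.


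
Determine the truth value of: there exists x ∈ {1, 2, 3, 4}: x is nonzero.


Evaluate the predicate on each element: 1:T, 2:T, 3:T, 4:T.
Witness x = 1 satisfies the predicate.

T


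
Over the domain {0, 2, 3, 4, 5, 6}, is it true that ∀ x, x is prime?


Evaluate the predicate on each element: 0:F, 2:T, 3:T, 4:F, 5:T, 6:F.
Counterexample x = 0 fails the predicate.

F


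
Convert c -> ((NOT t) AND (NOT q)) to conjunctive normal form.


Step 1: Rewrite c → ((¬t) ∧ (¬q)) as ¬c ∨ ((¬t) ∧ (¬q)).
Step 2: Distribute ∨ over ∧.

((NOT c) OR (NOT t)) AND ((NOT c) OR (NOT q))


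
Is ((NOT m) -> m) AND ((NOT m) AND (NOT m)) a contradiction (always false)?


Truth table over {m}:
m | φ
-----
F | F
T | F
Every row is false.

Yes, it is a contradiction.


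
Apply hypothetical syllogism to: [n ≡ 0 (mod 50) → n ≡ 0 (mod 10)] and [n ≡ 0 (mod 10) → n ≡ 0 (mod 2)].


Hypothetical syllogism: from (P → Q) and (Q → R), infer (P → R).
Chain the two implications through the shared middle term 'n ≡ 0 (mod 10)'.

n ≡ 0 (mod 50) → n ≡ 0 (mod 2)


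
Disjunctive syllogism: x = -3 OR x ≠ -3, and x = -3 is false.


Disjunctive syllogism: from (P ∨ Q) and ¬P, infer Q.
One disjunct, 'x = -3', is ruled out; the other must hold.

x ≠ -3


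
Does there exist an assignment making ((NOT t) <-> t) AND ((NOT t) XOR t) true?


Check all 2 assignments over {t}:
t | φ
-----
F | F
T | F
No assignment makes the formula true.

Unsatisfiable.


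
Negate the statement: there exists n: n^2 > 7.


¬(for all x: φ) = there exists x: ¬φ, and ¬(there exists x: φ) = for all x: ¬φ.
Apply to the existential statement.

for all n: NOT(n^2 > 7)


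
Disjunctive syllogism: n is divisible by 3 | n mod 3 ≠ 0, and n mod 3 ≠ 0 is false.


Disjunctive syllogism: from (P ∨ Q) and ¬P, infer Q.
One disjunct, 'n mod 3 ≠ 0', is ruled out; the other must hold.

n is divisible by 3


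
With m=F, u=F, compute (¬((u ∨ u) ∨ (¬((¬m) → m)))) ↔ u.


Substitute m=F, u=F:
u ∨ u = F ∨ F = F
¬m = T
(¬m) → m = T → F = F
¬((¬m) → m) = T
(u ∨ u) ∨ (¬((¬m) → m)) = F ∨ T = T
¬((u ∨ u) ∨ (¬((¬m) → m))) = F
(¬((u ∨ u) ∨ (¬((¬m) → m)))) ↔ u = F ↔ F = T

T


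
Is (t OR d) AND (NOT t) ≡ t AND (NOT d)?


Compare truth tables:
d | t | φ | ψ
-------------
F | F | F | F
T | F | T | F
F | T | F | T
T | T | F | F
They differ at row 2 (d=T, t=F): φ=T but ψ=F.

No, they are not logically equivalent.


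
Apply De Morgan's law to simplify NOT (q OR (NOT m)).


De Morgan: the negation of a disjunction is the conjunction of the negations.
Distribute NOT across OR, flipping it to AND, and negate each literal.

(NOT q) AND m


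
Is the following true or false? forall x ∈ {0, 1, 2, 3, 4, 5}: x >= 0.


Evaluate the predicate on each element: 0:True, 1:True, 2:True, 3:True, 4:True, 5:True.
Every element satisfies the predicate.

True


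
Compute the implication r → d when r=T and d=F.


Implication is false only when antecedent is true and consequent is false.
Substitute: r=T, d=F.
T → F evaluates to F.

F


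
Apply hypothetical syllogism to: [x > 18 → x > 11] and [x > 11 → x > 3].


Hypothetical syllogism: from (P → Q) and (Q → R), infer (P → R).
Chain the two implications through the shared middle term 'x > 11'.

x > 18 → x > 3


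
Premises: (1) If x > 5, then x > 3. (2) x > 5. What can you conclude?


Modus ponens: from (P → Q) and P, infer Q.
P = 'x > 5' is asserted, and P → Q holds, so Q follows.

x > 3.


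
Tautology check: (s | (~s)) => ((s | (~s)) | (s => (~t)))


Build the truth table over {s, t}:
s | t | φ
---------
False | False | True
True | False | True
False | True | True
True | True | True
Every row evaluates to true.

Yes, it is a tautology.


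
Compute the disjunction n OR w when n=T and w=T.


Disjunction is false only when both operands are false.
Substitute: n=T, w=T.
T OR T evaluates to T.

T


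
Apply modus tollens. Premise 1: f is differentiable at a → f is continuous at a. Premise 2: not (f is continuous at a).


Modus tollens: from (P → Q) and ¬Q, infer ¬P.
Q = 'f is continuous at a' is denied; since P → Q, P must also fail.

Not (f is differentiable at a).


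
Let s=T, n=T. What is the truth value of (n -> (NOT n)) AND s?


Substitute s=T, n=T:
NOT n = F
n -> (NOT n) = T -> F = F
(n -> (NOT n)) AND s = F AND T = F

F


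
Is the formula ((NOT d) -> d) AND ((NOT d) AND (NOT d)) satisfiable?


Check all 2 assignments over {d}:
d | φ
-----
F | F
T | F
No assignment makes the formula true.

Unsatisfiable.


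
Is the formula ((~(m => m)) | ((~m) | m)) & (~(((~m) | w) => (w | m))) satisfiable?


Search for a satisfying assignment over {m, w}.
Try m=False, w=False: the formula evaluates to True.
A satisfying assignment exists.

Satisfiable.


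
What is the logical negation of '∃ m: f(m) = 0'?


¬(∀ x: φ) = ∃ x: ¬φ, and ¬(∃ x: φ) = ∀ x: ¬φ.
Apply to the existential statement.

∀ m: ¬(f(m) = 0)


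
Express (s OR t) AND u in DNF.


Step 1: Distribute ∧ over ∨: (s ∨ t) ∧ u = (s ∧ u) ∨ (t ∧ u).

(s AND u) OR (t AND u)


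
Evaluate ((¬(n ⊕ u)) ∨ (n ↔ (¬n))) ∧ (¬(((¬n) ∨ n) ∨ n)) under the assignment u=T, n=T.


Substitute u=T, n=T:
n ⊕ u = T ⊕ T = F
¬(n ⊕ u) = T
¬n = F
n ↔ (¬n) = T ↔ F = F
(¬(n ⊕ u)) ∨ (n ↔ (¬n)) = T ∨ F = T
¬n = F
(¬n) ∨ n = F ∨ T = T
((¬n) ∨ n) ∨ n = T ∨ T = T
¬(((¬n) ∨ n) ∨ n) = F
((¬(n ⊕ u)) ∨ (n ↔ (¬n))) ∧ (¬(((¬n) ∨ n) ∨ n)) = T ∧ F = F

F


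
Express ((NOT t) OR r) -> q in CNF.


Step 1: Rewrite as ¬((¬t) ∨ r) ∨ q = (¬(¬t) ∧ ¬r) ∨ q.
Step 2: Distribute ∨ over ∧.
Step 3: Eliminate any double negations (¬¬X = X).

(t OR q) AND ((NOT r) OR q)


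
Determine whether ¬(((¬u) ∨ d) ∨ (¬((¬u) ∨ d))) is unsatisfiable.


Truth table over {d, u}:
d | u | φ
---------
F | F | F
T | F | F
F | T | F
T | T | F
Every row is false.

Yes, it is a contradiction.


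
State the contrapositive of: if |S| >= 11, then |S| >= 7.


The contrapositive of (P → Q) is (¬Q → ¬P); it is logically equivalent to the original.
Here P = '|S| >= 11' and Q = '|S| >= 7'.

If not (|S| >= 7), then not (|S| >= 11).


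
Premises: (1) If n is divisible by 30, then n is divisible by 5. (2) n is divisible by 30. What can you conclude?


Modus ponens: from (P → Q) and P, infer Q.
P = 'n is divisible by 30' is asserted, and P → Q holds, so Q follows.

n is divisible by 5.


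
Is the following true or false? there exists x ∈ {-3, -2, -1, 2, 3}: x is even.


Evaluate the predicate on each element: -3:F, -2:T, -1:F, 2:T, 3:F.
Witness x = -2 satisfies the predicate.

T


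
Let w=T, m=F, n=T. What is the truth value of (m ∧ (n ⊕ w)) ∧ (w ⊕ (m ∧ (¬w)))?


Substitute w=T, m=F, n=T:
n ⊕ w = T ⊕ T = F
m ∧ (n ⊕ w) = F ∧ F = F
¬w = F
m ∧ (¬w) = F ∧ F = F
w ⊕ (m ∧ (¬w)) = T ⊕ F = T
(m ∧ (n ⊕ w)) ∧ (w ⊕ (m ∧ (¬w))) = F ∧ T = F

F


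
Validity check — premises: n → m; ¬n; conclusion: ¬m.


This is denying the antecedent (fallacy). There exist truth assignments where the premises are all true but the conclusion is false.

Invalid.


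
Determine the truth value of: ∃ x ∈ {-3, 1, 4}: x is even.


Evaluate the predicate on each element: -3:F, 1:F, 4:T.
Witness x = 4 satisfies the predicate.

T


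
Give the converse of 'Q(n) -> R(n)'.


The converse of (P → Q) is (Q → P). It is not in general equivalent to the original.
Here P = 'Q(n)' and Q = 'R(n)'.

If R(n), then Q(n).


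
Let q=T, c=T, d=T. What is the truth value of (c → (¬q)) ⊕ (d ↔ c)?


Substitute q=T, c=T, d=T:
¬q = F
c → (¬q) = T → F = F
d ↔ c = T ↔ T = T
(c → (¬q)) ⊕ (d ↔ c) = F ⊕ T = T

T


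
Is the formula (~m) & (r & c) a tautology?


Build the truth table over {c, m, r}:
c | m | r | φ
-------------
False | False | False | False
True | False | False | False
False | True | False | False
True | True | False | False
False | False | True | False
True | False | True | True
False | True | True | False
True | True | True | False
Counterexample at row 1: with c=False, m=False, r=False, the formula is False.

No, it is not a tautology.


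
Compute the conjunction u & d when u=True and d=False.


Conjunction is true only when both operands are true.
Substitute: u=True, d=False.
True & False evaluates to False.

False


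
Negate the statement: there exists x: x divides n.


¬(for all x: φ) = there exists x: ¬φ, and ¬(there exists x: φ) = for all x: ¬φ.
Apply to the existential statement.

for all x: NOT(x divides n)


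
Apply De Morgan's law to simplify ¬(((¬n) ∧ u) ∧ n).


De Morgan: the negation of a conjunction is the disjunction of the negations.
Distribute ¬ across ∧, flipping it to ∨, and negate each literal.

(n ∨ (¬u)) ∨ (¬n)


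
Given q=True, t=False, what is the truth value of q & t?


Conjunction is true only when both operands are true.
Substitute: q=True, t=False.
True & False evaluates to False.

False


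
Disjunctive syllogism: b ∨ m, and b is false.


Disjunctive syllogism: from (P ∨ Q) and ¬P, infer Q.
One disjunct, 'b', is ruled out; the other must hold.

m


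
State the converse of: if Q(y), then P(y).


The converse of (P → Q) is (Q → P). It is not in general equivalent to the original.
Here P = 'Q(y)' and Q = 'P(y)'.

If P(y), then Q(y).


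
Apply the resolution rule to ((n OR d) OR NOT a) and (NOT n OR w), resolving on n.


The clauses contain complementary literals n and NOTn.
Resolution eliminates this pair and disjoins the remaining literals (merging duplicates).

((NOT a OR d) OR w)


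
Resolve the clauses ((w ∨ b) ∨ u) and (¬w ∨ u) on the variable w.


The clauses contain complementary literals w and ¬w.
Resolution eliminates this pair and disjoins the remaining literals (merging duplicates).

(u ∨ b)


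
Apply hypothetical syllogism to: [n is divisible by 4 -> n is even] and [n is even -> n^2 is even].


Hypothetical syllogism: from (P → Q) and (Q → R), infer (P → R).
Chain the two implications through the shared middle term 'n is even'.

n is divisible by 4 -> n^2 is even


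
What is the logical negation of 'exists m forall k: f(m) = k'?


Negation flips each quantifier (∀↔∃) and negates the inner predicate.
¬(exists m forall k: φ) = forall m exists k: ¬φ.

forall m exists k: ~(f(m) = k)


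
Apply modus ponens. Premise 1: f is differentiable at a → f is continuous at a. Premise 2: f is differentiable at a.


Modus ponens: from (P → Q) and P, infer Q.
P = 'f is differentiable at a' is asserted, and P → Q holds, so Q follows.

f is continuous at a.


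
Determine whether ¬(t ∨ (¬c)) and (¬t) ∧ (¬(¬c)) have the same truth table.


Compare truth tables:
c | t | φ | ψ
-------------
F | F | F | F
T | F | T | T
F | T | F | F
T | T | F | F
The columns φ and ψ agree on every row.

Yes, they are logically equivalent.


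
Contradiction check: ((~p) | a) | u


Truth table over {a, p, u}:
a | p | u | φ
-------------
False | False | False | True
True | False | False | True
False | True | False | False
True | True | False | True
False | False | True | True
True | False | True | True
False | True | True | True
True | True | True | True
Satisfying assignment at row 1: a=False, p=False, u=False gives True.

No, it is not a contradiction.


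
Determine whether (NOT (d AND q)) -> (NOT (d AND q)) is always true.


Build the truth table over {d, q}:
d | q | φ
---------
F | F | T
T | F | T
F | T | T
T | T | T
Every row evaluates to true.

Yes, it is a tautology.


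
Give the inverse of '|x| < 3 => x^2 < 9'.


The inverse of (P → Q) is (¬P → ¬Q). It is equivalent to the converse, not to the original.
Here P = '|x| < 3' and Q = 'x^2 < 9'.

If not (|x| < 3), then not (x^2 < 9).


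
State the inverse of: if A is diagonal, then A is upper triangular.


The inverse of (P → Q) is (¬P → ¬Q). It is equivalent to the converse, not to the original.
Here P = 'A is diagonal' and Q = 'A is upper triangular'.

If not (A is diagonal), then not (A is upper triangular).


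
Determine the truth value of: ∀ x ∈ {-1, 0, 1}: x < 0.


Evaluate the predicate on each element: -1:T, 0:F, 1:F.
Counterexample x = 0 fails the predicate.

F


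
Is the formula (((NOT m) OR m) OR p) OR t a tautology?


Build the truth table over {m, p, t}:
m | p | t | φ
-------------
F | F | F | T
T | F | F | T
F | T | F | T
T | T | F | T
F | F | T | T
T | F | T | T
F | T | T | T
T | T | T | T
Every row evaluates to true.

Yes, it is a tautology.


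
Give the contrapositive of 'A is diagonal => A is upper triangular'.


The contrapositive of (P → Q) is (¬Q → ¬P); it is logically equivalent to the original.
Here P = 'A is diagonal' and Q = 'A is upper triangular'.

If not (A is upper triangular), then not (A is diagonal).


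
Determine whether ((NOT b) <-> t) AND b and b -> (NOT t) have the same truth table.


Compare truth tables:
b | t | φ | ψ
-------------
F | F | F | T
T | F | T | T
F | T | F | T
T | T | F | F
They differ at row 1 (b=F, t=F): φ=F but ψ=T.

No, they are not logically equivalent.


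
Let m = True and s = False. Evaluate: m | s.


Disjunction is false only when both operands are false.
Substitute: m=True, s=False.
True | False evaluates to True.

True


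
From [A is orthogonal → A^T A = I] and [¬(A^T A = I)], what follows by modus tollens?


Modus tollens: from (P → Q) and ¬Q, infer ¬P.
Q = 'A^T A = I' is denied; since P → Q, P must also fail.

Not (A is orthogonal).


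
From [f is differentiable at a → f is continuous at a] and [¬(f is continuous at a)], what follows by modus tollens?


Modus tollens: from (P → Q) and ¬Q, infer ¬P.
Q = 'f is continuous at a' is denied; since P → Q, P must also fail.

Not (f is differentiable at a).


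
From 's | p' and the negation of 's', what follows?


Disjunctive syllogism: from (P ∨ Q) and ¬P, infer Q.
One disjunct, 's', is ruled out; the other must hold.

p


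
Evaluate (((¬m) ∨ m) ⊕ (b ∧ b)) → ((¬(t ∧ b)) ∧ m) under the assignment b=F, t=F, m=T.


Substitute b=F, t=F, m=T:
¬m = F
(¬m) ∨ m = F ∨ T = T
b ∧ b = F ∧ F = F
((¬m) ∨ m) ⊕ (b ∧ b) = T ⊕ F = T
t ∧ b = F ∧ F = F
¬(t ∧ b) = T
(¬(t ∧ b)) ∧ m = T ∧ T = T
(((¬m) ∨ m) ⊕ (b ∧ b)) → ((¬(t ∧ b)) ∧ m) = T → T = T

T


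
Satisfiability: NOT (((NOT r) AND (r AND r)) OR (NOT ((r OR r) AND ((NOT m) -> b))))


Search for a satisfying assignment over {b, m, r}.
Try b=T, m=F, r=T: the formula evaluates to T.
A satisfying assignment exists.

Satisfiable.


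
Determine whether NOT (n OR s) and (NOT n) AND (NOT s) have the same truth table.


Compare truth tables:
n | s | φ | ψ
-------------
F | F | T | T
T | F | F | F
F | T | F | F
T | T | F | F
The columns φ and ψ agree on every row.

Yes, they are logically equivalent.


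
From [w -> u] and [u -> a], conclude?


Hypothetical syllogism: from (P → Q) and (Q → R), infer (P → R).
Chain the two implications through the shared middle term 'u'.

w -> a


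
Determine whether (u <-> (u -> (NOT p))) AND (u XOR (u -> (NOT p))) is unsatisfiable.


Truth table over {p, u}:
p | u | φ
---------
F | F | F
T | F | F
F | T | F
T | T | F
Every row is false.

Yes, it is a contradiction.


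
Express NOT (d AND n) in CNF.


Step 1: Apply De Morgan: ¬(d ∧ n) = ¬d ∨ ¬n.

(NOT d) OR (NOT n)


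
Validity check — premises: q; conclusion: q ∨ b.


This matches the form of disjunction introduction: the conclusion follows in every model of the premises.

Valid.


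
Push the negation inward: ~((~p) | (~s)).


De Morgan: the negation of a disjunction is the conjunction of the negations.
Distribute ~ across |, flipping it to &, and negate each literal.

p & s


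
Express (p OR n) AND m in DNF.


Step 1: Distribute ∧ over ∨: (p ∨ n) ∧ m = (p ∧ m) ∨ (n ∧ m).

(p AND m) OR (n AND m)


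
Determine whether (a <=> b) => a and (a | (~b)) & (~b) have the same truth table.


Compare truth tables:
a | b | φ | ψ
-------------
False | False | False | True
True | False | True | True
False | True | True | False
True | True | True | False
They differ at row 1 (a=False, b=False): φ=False but ψ=True.

No, they are not logically equivalent.


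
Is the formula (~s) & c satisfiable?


Search for a satisfying assignment over {c, s}.
Try c=True, s=False: the formula evaluates to True.
A satisfying assignment exists.

Satisfiable.


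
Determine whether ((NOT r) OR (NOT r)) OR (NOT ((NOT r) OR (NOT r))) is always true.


Build the truth table over {r}:
r | φ
-----
F | T
T | T
Every row evaluates to true.

Yes, it is a tautology.


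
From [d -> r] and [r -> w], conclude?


Hypothetical syllogism: from (P → Q) and (Q → R), infer (P → R).
Chain the two implications through the shared middle term 'r'.

d -> w


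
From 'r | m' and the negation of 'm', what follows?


Disjunctive syllogism: from (P ∨ Q) and ¬P, infer Q.
One disjunct, 'm', is ruled out; the other must hold.

r


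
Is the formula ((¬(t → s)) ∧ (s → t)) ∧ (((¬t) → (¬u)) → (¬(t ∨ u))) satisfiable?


Check all 8 assignments over {s, t, u}:
s | t | u | φ
-------------
F | F | F | F
T | F | F | F
F | T | F | F
T | T | F | F
F | F | T | F
T | F | T | F
F | T | T | F
T | T | T | F
No assignment makes the formula true.

Unsatisfiable.


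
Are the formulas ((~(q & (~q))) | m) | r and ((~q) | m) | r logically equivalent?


Compare truth tables:
m | q | r | φ | ψ
-----------------
False | False | False | True | True
True | False | False | True | True
False | True | False | True | False
True | True | False | True | True
False | False | True | True | True
True | False | True | True | True
False | True | True | True | True
True | True | True | True | True
They differ at row 3 (m=False, q=True, r=False): φ=True but ψ=False.

No, they are not logically equivalent.


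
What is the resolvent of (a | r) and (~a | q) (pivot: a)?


The clauses contain complementary literals a and ~a.
Resolution eliminates this pair and disjoins the remaining literals (merging duplicates).

(r | q)


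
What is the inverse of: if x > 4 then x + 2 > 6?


The inverse of (P → Q) is (¬P → ¬Q). It is equivalent to the converse, not to the original.
Here P = 'x > 4' and Q = 'x + 2 > 6'.

If not (x > 4), then not (x + 2 > 6).


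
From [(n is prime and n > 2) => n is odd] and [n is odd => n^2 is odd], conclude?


Hypothetical syllogism: from (P → Q) and (Q → R), infer (P → R).
Chain the two implications through the shared middle term 'n is odd'.

(n is prime and n > 2) => n^2 is odd


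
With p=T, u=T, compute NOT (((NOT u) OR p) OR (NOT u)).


Substitute p=T, u=T:
NOT u = F
(NOT u) OR p = F OR T = T
NOT u = F
((NOT u) OR p) OR (NOT u) = T OR F = T
NOT (((NOT u) OR p) OR (NOT u)) = F

F


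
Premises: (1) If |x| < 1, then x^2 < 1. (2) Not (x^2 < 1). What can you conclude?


Modus tollens: from (P → Q) and ¬Q, infer ¬P.
Q = 'x^2 < 1' is denied; since P → Q, P must also fail.

Not (|x| < 1).


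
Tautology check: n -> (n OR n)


Build the truth table over {n}:
n | φ
-----
F | T
T | T
Every row evaluates to true.

Yes, it is a tautology.


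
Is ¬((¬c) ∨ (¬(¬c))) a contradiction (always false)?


Truth table over {c}:
c | φ
-----
F | F
T | F
Every row is false.

Yes, it is a contradiction.


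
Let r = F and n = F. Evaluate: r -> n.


Implication is false only when antecedent is true and consequent is false.
Substitute: r=F, n=F.
F -> F evaluates to T.

T


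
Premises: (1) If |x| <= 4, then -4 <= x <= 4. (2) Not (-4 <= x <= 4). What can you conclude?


Modus tollens: from (P → Q) and ¬Q, infer ¬P.
Q = '-4 <= x <= 4' is denied; since P → Q, P must also fail.

Not (|x| <= 4).


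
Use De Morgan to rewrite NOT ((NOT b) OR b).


De Morgan: the negation of a disjunction is the conjunction of the negations.
Distribute NOT across OR, flipping it to AND, and negate each literal.

b AND (NOT b)


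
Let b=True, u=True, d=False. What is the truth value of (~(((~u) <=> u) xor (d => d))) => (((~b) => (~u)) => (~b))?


Substitute b=True, u=True, d=False:
… (earlier sub-steps elided)
(~u) <=> u = False <=> True = False
d => d = False => False = True
((~u) <=> u) xor (d => d) = False xor True = True
~(((~u) <=> u) xor (d => d)) = False
~b = False
~u = False
(~b) => (~u) = False => False = True
~b = False
((~b) => (~u)) => (~b) = True => False = False
(~(((~u) <=> u) xor (d => d))) => (((~b) => (~u)) => (~b)) = False => False = True

True


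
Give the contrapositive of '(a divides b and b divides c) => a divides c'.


The contrapositive of (P → Q) is (¬Q → ¬P); it is logically equivalent to the original.
Here P = '(a divides b and b divides c)' and Q = 'a divides c'.

If not (a divides c), then not ((a divides b and b divides c)).


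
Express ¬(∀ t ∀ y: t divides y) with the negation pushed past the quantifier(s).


Negation flips each quantifier (∀↔∃) and negates the inner predicate.
¬(∀ t ∀ y: φ) = ∃ t ∃ y: ¬φ.

∃ t ∃ y: ¬(t divides y)


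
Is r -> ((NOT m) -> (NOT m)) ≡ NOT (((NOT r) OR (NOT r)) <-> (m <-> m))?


Compare truth tables:
m | r | φ | ψ
-------------
F | F | T | F
T | F | T | F
F | T | T | T
T | T | T | T
They differ at row 1 (m=F, r=F): φ=T but ψ=F.

No, they are not logically equivalent.


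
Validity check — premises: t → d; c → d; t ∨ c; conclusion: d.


This matches the form of proof by cases: the conclusion follows in every model of the premises.

Valid.


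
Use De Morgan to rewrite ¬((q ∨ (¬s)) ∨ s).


De Morgan: the negation of a disjunction is the conjunction of the negations.
Distribute ¬ across ∨, flipping it to ∧, and negate each literal.

((¬q) ∧ s) ∧ (¬s)


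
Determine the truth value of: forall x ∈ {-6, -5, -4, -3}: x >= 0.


Evaluate the predicate on each element: -6:False, -5:False, -4:False, -3:False.
Counterexample x = -6 fails the predicate.

False


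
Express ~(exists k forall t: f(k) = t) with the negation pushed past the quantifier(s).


Negation flips each quantifier (∀↔∃) and negates the inner predicate.
¬(exists k forall t: φ) = forall k exists t: ¬φ.

forall k exists t: ~(f(k) = t)


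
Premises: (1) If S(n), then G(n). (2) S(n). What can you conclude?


Modus ponens: from (P → Q) and P, infer Q.
P = 'S(n)' is asserted, and P → Q holds, so Q follows.

G(n).


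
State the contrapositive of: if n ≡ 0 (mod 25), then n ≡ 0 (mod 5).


The contrapositive of (P → Q) is (¬Q → ¬P); it is logically equivalent to the original.
Here P = 'n ≡ 0 (mod 25)' and Q = 'n ≡ 0 (mod 5)'.

If not (n ≡ 0 (mod 5)), then not (n ≡ 0 (mod 25)).


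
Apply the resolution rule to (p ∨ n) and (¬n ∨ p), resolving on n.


The clauses contain complementary literals n and ¬n.
Resolution eliminates this pair and disjoins the remaining literals (merging duplicates).

p


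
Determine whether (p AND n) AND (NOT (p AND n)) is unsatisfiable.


Truth table over {n, p}:
n | p | φ
---------
F | F | F
T | F | F
F | T | F
T | T | F
Every row is false.

Yes, it is a contradiction.


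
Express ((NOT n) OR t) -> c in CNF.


Step 1: Rewrite as ¬((¬n) ∨ t) ∨ c = (¬(¬n) ∧ ¬t) ∨ c.
Step 2: Distribute ∨ over ∧.
Step 3: Eliminate any double negations (¬¬X = X).

(n OR c) AND ((NOT t) OR c)


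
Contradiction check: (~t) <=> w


Truth table over {t, w}:
t | w | φ
---------
False | False | False
True | False | True
False | True | True
True | True | False
Satisfying assignment at row 2: t=True, w=False gives True.

No, it is not a contradiction.
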